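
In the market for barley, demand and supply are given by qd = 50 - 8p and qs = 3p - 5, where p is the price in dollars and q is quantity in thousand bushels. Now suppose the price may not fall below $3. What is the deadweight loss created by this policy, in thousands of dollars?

0

Without the control the market clears where 50 - 8p = 3p - 5, i.e. p* = 5 and q* = 10.
The floor of 3 is below the equilibrium price 5, so it is not binding; the market clears at p* = 5, q* = 10.
Since the control does not bind, no trades are prevented and deadweight loss is zero.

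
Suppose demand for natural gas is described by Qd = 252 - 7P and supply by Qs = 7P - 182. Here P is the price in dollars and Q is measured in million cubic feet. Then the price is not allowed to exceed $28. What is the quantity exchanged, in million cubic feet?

In a free market, 252 - 7P = 7P - 182 gives the equilibrium P* = 31, Q* = 35.
Since 28 < 31, the ceiling is binding.
At P = 28: Qd = 252 - 7·28 = 56 and Qs = 7·28 - 182 = 14.
The quantity actually transacted is the short side, supply: 14.

14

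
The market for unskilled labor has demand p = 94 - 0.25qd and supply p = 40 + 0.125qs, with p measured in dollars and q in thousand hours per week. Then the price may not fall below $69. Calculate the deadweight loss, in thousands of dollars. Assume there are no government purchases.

Rearranging demand gives qd = 376 - 4p; rearranging supply gives qs = 8p - 320. Without the control the market clears where 376 - 4p = 8p - 320, i.e. p* = 58 and q* = 144.
Since 69 > 58, the floor is binding.
At p = 69: qd = 376 - 4·69 = 100 and qs = 8·69 - 320 = 232.
Quantity traded falls to 100. At q = 100 the demand price is (376 - 100)/4 = 69 and the supply price is (320 + 100)/8 = 52.5.
Deadweight loss = ½ · (69 - 52.5) · (144 - 100) = ½ · 16.5 · 44 = 363.

363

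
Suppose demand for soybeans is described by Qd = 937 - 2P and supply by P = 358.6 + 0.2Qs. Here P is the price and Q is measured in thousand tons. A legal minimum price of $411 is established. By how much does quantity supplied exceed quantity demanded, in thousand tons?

147

Rearranging supply gives Qs = 5P - 1793. Without the control the market clears where 937 - 2P = 5P - 1793, i.e. P* = 390 and Q* = 157.
Because the floor (411) lies above the market-clearing price, it is binding.
At P = 411: Qd = 937 - 2·411 = 115 and Qs = 5·411 - 1793 = 262.
Surplus = Qs - Qd = 262 - 115 = 147.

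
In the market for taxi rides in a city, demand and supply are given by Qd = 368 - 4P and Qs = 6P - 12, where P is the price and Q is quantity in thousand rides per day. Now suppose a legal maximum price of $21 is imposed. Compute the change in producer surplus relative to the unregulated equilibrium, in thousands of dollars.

-2805

Setting quantity demanded equal to quantity supplied, 368 - 4P = 6P - 12, gives P* = 38 and Q* = 216.
Since 21 < 38, the ceiling is binding.
At P = 21: Qd = 368 - 4·21 = 284 and Qs = 6·21 - 12 = 114.
Producer surplus without the control is ½ · (38 - 2) · 216 = 3888.
With the ceiling, producers sell 114 units at 21, so PS = ½ · (21 - 2) · 114 = 1083.
Change in producer surplus = 1083 - 3888 = -2805.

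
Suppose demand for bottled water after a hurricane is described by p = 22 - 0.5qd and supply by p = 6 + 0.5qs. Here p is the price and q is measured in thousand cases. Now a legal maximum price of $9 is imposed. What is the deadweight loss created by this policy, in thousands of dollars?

50

Rearranging demand gives qd = 44 - 2p; rearranging supply gives qs = 2p - 12. Setting quantity demanded equal to quantity supplied, 44 - 2p = 2p - 12, gives p* = 14 and q* = 16.
The ceiling of 9 is below the equilibrium price 14, so it binds.
At p = 9: qd = 44 - 2·9 = 26 and qs = 2·9 - 12 = 6.
Quantity traded falls to 6. At q = 6 the demand price is (44 - 6)/2 = 19 and the supply price is (12 + 6)/2 = 9.
Deadweight loss = ½ · (19 - 9) · (16 - 6) = ½ · 10 · 10 = 50.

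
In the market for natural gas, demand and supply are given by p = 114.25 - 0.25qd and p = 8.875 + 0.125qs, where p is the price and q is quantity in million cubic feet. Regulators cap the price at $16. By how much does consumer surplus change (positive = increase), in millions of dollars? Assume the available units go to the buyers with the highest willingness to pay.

Rearranging demand gives qd = 457 - 4p; rearranging supply gives qs = 8p - 71. In a free market, 457 - 4p = 8p - 71 gives the equilibrium p* = 44, q* = 281.
Since 16 < 44, the ceiling is binding.
At p = 16: qd = 457 - 4·16 = 393 and qs = 8·16 - 71 = 57.
Consumer surplus without the control is ½ · (114.25 - 44) · 281 = 9870.125.
With the ceiling, 57 units are sold at 16 (assume they go to the highest-value buyers). The demand price at q = 57 is 100, so CS = ½ · [(114.25 - 16) + (100 - 16)] · 57 = 5194.125.
Change in consumer surplus = 5194.125 - 9870.125 = -4676.

-4676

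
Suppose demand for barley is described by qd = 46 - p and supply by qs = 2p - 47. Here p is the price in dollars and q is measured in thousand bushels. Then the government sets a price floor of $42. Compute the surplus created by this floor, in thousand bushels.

33

Without the control the market clears where 46 - p = 2p - 47, i.e. p* = 31 and q* = 15.
Because the floor (42) lies above the market-clearing price, it is binding.
At p = 42: qd = 46 - 42 = 4 and qs = 2·42 - 47 = 37.
Surplus = qs - qd = 37 - 4 = 33.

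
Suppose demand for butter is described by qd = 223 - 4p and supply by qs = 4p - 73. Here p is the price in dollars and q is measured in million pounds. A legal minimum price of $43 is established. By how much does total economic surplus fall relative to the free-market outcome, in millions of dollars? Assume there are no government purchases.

Equilibrium: 223 - 4p = 4p - 73, so 296 = 8p and p* = 37, q* = 75.
Since 43 > 37, the floor is binding.
At p = 43: qd = 223 - 4·43 = 51 and qs = 4·43 - 73 = 99.
Quantity traded falls to 51. At q = 51 the demand price is (223 - 51)/4 = 43 and the supply price is (73 + 51)/4 = 31.
Deadweight loss = ½ · (43 - 31) · (75 - 51) = ½ · 12 · 24 = 144.

144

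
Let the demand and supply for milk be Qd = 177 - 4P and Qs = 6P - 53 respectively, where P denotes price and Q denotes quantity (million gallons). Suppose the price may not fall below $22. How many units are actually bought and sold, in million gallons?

Equilibrium: 177 - 4P = 6P - 53, so 230 = 10P and P* = 23, Q* = 85.
The floor of 22 is below the equilibrium price 23, so it is not binding; the market clears at P* = 23, Q* = 85.

85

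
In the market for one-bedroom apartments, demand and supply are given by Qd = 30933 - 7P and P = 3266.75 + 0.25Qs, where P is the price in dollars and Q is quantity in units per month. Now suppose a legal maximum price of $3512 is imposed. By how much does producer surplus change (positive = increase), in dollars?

Rearranging supply gives Qs = 4P - 13067. Equilibrium: 30933 - 7P = 4P - 13067, so 44000 = 11P and P* = 4000, Q* = 2933.
Since 3512 < 4000, the ceiling is binding.
At P = 3512: Qd = 30933 - 7·3512 = 6349 and Qs = 4·3512 - 13067 = 981.
Producer surplus without the control is ½ · (4000 - 3266.75) · 2933 = 1075311.125.
With the ceiling, producers sell 981 units at 3512, so PS = ½ · (3512 - 3266.75) · 981 = 120295.125.
Change in producer surplus = 120295.125 - 1075311.125 = -955016.

-955016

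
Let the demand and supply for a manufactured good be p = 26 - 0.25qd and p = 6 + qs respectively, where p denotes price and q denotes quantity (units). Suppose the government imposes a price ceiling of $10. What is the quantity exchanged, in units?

Rearranging demand gives qd = 104 - 4p; rearranging supply gives qs = p - 6. In a free market, 104 - 4p = p - 6 gives the equilibrium p* = 22, q* = 16.
Since 10 < 22, the ceiling is binding.
At p = 10: qd = 104 - 4·10 = 64 and qs = 10 - 6 = 4.
The quantity actually transacted is the short side, supply: 4.

4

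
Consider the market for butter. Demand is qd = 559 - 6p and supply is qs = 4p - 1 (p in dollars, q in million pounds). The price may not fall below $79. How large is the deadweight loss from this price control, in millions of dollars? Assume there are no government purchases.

In a free market, 559 - 6p = 4p - 1 gives the equilibrium p* = 56, q* = 223.
Since 79 > 56, the floor is binding.
At p = 79: qd = 559 - 6·79 = 85 and qs = 4·79 - 1 = 315.
Quantity traded falls to 85. At q = 85 the demand price is (559 - 85)/6 = 79 and the supply price is (1 + 85)/4 = 21.5.
Deadweight loss = ½ · (79 - 21.5) · (223 - 85) = ½ · 57.5 · 138 = 3967.5.

3967.5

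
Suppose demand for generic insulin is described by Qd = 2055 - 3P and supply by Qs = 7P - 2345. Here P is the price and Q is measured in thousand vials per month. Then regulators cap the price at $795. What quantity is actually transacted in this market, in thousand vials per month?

Without the control the market clears where 2055 - 3P = 7P - 2345, i.e. P* = 440 and Q* = 735.
The ceiling of 795 is above the equilibrium price 440, so it is not binding; the market clears at P* = 440, Q* = 735.

735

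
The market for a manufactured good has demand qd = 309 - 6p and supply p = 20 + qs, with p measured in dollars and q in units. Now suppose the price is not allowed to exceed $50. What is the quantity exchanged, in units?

Rearranging supply gives qs = p - 20. Without the control the market clears where 309 - 6p = p - 20, i.e. p* = 47 and q* = 27.
Since 50 is above p* = 47, the ceiling does not bind and the free-market outcome prevails.

27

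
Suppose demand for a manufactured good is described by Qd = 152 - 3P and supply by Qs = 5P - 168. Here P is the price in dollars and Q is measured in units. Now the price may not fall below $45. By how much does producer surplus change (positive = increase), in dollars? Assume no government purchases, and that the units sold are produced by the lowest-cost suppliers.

Equilibrium: 152 - 3P = 5P - 168, so 320 = 8P and P* = 40, Q* = 32.
The floor of 45 is above the equilibrium price 40, so it binds.
At P = 45: Qd = 152 - 3·45 = 17 and Qs = 5·45 - 168 = 57.
Producer surplus without the control is ½ · (40 - 33.6) · 32 = 102.4.
With the floor, 17 units are sold at 45. The supply price at Q = 17 is 37, so PS = ½ · [(45 - 33.6) + (45 - 37)] · 17 = 164.9.
Change in producer surplus = 164.9 - 102.4 = 62.5.

62.5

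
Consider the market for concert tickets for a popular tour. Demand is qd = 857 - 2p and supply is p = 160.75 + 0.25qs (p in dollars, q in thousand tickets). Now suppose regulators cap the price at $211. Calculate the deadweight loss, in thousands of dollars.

9126

Rearranging supply gives qs = 4p - 643. Setting quantity demanded equal to quantity supplied, 857 - 2p = 4p - 643, gives p* = 250 and q* = 357.
Since 211 < 250, the ceiling is binding.
At p = 211: qd = 857 - 2·211 = 435 and qs = 4·211 - 643 = 201.
Quantity traded falls to 201. At q = 201 the demand price is (857 - 201)/2 = 328 and the supply price is (643 + 201)/4 = 211.
Deadweight loss = ½ · (328 - 211) · (357 - 201) = ½ · 117 · 156 = 9126.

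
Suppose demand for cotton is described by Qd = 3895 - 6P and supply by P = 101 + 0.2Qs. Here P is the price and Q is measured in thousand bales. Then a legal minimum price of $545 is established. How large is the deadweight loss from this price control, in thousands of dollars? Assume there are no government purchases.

138765

Rearranging supply gives Qs = 5P - 505. Equilibrium: 3895 - 6P = 5P - 505, so 4400 = 11P and P* = 400, Q* = 1495.
Because the floor (545) lies above the market-clearing price, it is binding.
At P = 545: Qd = 3895 - 6·545 = 625 and Qs = 5·545 - 505 = 2220.
Quantity traded falls to 625. At Q = 625 the demand price is (3895 - 625)/6 = 545 and the supply price is (505 + 625)/5 = 226.
Deadweight loss = ½ · (545 - 226) · (1495 - 625) = ½ · 319 · 870 = 138765.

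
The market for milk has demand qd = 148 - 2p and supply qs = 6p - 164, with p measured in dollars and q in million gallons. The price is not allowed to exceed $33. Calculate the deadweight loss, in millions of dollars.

Equilibrium: 148 - 2p = 6p - 164, so 312 = 8p and p* = 39, q* = 70.
Because the ceiling (33) lies below the market-clearing price, it is binding.
At p = 33: qd = 148 - 2·33 = 82 and qs = 6·33 - 164 = 34.
Quantity traded falls to 34. At q = 34 the demand price is (148 - 34)/2 = 57 and the supply price is (164 + 34)/6 = 33.
Deadweight loss = ½ · (57 - 33) · (70 - 34) = ½ · 24 · 36 = 432.

432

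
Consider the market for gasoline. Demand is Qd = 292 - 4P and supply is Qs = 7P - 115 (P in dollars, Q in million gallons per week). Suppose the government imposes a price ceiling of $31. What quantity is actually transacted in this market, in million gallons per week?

102

In a free market, 292 - 4P = 7P - 115 gives the equilibrium P* = 37, Q* = 144.
The ceiling of 31 is below the equilibrium price 37, so it binds.
At P = 31: Qd = 292 - 4·31 = 168 and Qs = 7·31 - 115 = 102.
The quantity actually transacted is the short side, supply: 102.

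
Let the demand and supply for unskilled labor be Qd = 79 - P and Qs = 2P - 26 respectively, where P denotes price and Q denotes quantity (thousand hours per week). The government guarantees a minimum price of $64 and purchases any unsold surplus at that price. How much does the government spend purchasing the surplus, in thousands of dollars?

Equilibrium: 79 - P = 2P - 26, so 105 = 3P and P* = 35, Q* = 44.
The floor of 64 is above the equilibrium price 35, so it binds.
At P = 64: Qd = 79 - 64 = 15 and Qs = 2·64 - 26 = 102.
Surplus = Qs - Qd = 87.
Government expenditure = surplus × support price = 87 × 64 = 5568.

5568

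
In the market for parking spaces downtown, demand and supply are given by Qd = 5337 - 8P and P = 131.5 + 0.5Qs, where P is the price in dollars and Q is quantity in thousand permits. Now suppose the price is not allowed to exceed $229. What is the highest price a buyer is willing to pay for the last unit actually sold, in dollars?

642.75

Rearranging supply gives Qs = 2P - 263. In a free market, 5337 - 8P = 2P - 263 gives the equilibrium P* = 560, Q* = 857.
Since 229 < 560, the ceiling is binding.
At P = 229: Qd = 5337 - 8·229 = 3505 and Qs = 2·229 - 263 = 195.
Only 195 units reach the market. On the demand curve, the marginal buyer's willingness to pay at Q = 195 is (5337 - 195)/8 = 642.75.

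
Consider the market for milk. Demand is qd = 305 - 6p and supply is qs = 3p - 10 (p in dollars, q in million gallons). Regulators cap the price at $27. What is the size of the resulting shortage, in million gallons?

72

Equilibrium: 305 - 6p = 3p - 10, so 315 = 9p and p* = 35, q* = 95.
The ceiling of 27 is below the equilibrium price 35, so it binds.
At p = 27: qd = 305 - 6·27 = 143 and qs = 3·27 - 10 = 71.
Shortage = qd - qs = 143 - 71 = 72.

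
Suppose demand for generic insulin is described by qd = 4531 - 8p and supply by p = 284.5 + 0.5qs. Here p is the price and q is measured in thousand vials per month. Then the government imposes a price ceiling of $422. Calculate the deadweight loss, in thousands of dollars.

Rearranging supply gives qs = 2p - 569. Setting quantity demanded equal to quantity supplied, 4531 - 8p = 2p - 569, gives p* = 510 and q* = 451.
Because the ceiling (422) lies below the market-clearing price, it is binding.
At p = 422: qd = 4531 - 8·422 = 1155 and qs = 2·422 - 569 = 275.
Quantity traded falls to 275. At q = 275 the demand price is (4531 - 275)/8 = 532 and the supply price is (569 + 275)/2 = 422.
Deadweight loss = ½ · (532 - 422) · (451 - 275) = ½ · 110 · 176 = 9680.

9680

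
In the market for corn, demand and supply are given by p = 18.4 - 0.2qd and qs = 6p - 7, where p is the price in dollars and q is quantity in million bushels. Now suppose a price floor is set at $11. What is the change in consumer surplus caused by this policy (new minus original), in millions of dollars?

-84

Rearranging demand gives qd = 92 - 5p. Setting quantity demanded equal to quantity supplied, 92 - 5p = 6p - 7, gives p* = 9 and q* = 47.
Since 11 > 9, the floor is binding.
At p = 11: qd = 92 - 5·11 = 37 and qs = 6·11 - 7 = 59.
Consumer surplus without the control is ½ · (18.4 - 9) · 47 = 220.9.
With the floor, consumers buy 37 units at 11, so CS = ½ · (18.4 - 11) · 37 = 136.9.
Change in consumer surplus = 136.9 - 220.9 = -84.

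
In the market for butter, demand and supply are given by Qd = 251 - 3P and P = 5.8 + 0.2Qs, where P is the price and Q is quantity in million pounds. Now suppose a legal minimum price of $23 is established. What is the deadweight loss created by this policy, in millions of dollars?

Rearranging supply gives Qs = 5P - 29. Setting quantity demanded equal to quantity supplied, 251 - 3P = 5P - 29, gives P* = 35 and Q* = 146.
The floor of 23 is below the equilibrium price 35, so it is not binding; the market clears at P* = 35, Q* = 146.
Since the control does not bind, no trades are prevented and deadweight loss is zero.

0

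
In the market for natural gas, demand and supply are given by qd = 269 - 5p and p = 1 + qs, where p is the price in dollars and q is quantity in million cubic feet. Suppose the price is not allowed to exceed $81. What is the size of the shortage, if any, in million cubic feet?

0

Rearranging supply gives qs = p - 1. Equilibrium: 269 - 5p = p - 1, so 270 = 6p and p* = 45, q* = 44.
Since 81 is above p* = 45, the ceiling does not bind and the free-market outcome prevails.
Since the control does not bind, there is no shortage.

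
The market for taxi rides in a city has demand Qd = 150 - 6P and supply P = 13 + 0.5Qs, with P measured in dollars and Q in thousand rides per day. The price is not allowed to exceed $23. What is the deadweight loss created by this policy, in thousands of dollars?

0

Rearranging supply gives Qs = 2P - 26. Without the control the market clears where 150 - 6P = 2P - 26, i.e. P* = 22 and Q* = 18.
Since 23 is above P* = 22, the ceiling does not bind and the free-market outcome prevails.
Since the control does not bind, no trades are prevented and deadweight loss is zero.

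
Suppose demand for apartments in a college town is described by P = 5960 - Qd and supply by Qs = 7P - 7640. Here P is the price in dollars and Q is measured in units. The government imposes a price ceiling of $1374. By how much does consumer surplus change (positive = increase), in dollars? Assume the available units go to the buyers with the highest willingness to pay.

-1958934

Rearranging demand gives Qd = 5960 - P. Equilibrium: 5960 - P = 7P - 7640, so 13600 = 8P and P* = 1700, Q* = 4260.
Since 1374 < 1700, the ceiling is binding.
At P = 1374: Qd = 5960 - 1374 = 4586 and Qs = 7·1374 - 7640 = 1978.
Consumer surplus without the control is ½ · (5960 - 1700) · 4260 = 9073800.
With the ceiling, 1978 units are sold at 1374 (assume they go to the highest-value buyers). The demand price at Q = 1978 is 3982, so CS = ½ · [(5960 - 1374) + (3982 - 1374)] · 1978 = 7114866.
Change in consumer surplus = 7114866 - 9073800 = -1958934.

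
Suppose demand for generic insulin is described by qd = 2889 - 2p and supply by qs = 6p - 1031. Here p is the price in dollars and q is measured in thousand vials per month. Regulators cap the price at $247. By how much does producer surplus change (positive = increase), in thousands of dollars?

-286740

Setting quantity demanded equal to quantity supplied, 2889 - 2p = 6p - 1031, gives p* = 490 and q* = 1909.
Since 247 < 490, the ceiling is binding.
At p = 247: qd = 2889 - 2·247 = 2395 and qs = 6·247 - 1031 = 451.
Producer surplus without the control is ½ · (490 - 1031/6) · 1909 = 3644281/12.
With the ceiling, producers sell 451 units at 247, so PS = ½ · (247 - 1031/6) · 451 = 203401/12.
Change in producer surplus = 203401/12 - 3644281/12 = -286740.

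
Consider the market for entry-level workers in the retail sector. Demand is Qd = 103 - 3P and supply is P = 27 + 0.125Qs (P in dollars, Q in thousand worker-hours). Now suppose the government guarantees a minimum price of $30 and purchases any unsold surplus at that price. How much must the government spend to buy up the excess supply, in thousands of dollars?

330

Rearranging supply gives Qs = 8P - 216. Equilibrium: 103 - 3P = 8P - 216, so 319 = 11P and P* = 29, Q* = 16.
Because the floor (30) lies above the market-clearing price, it is binding.
At P = 30: Qd = 103 - 3·30 = 13 and Qs = 8·30 - 216 = 24.
Surplus = Qs - Qd = 11.
Government expenditure = surplus × support price = 11 × 30 = 330.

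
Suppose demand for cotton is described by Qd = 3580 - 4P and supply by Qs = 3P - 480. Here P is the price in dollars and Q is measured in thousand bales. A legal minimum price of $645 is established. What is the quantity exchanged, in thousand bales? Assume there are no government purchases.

Without the control the market clears where 3580 - 4P = 3P - 480, i.e. P* = 580 and Q* = 1260.
Because the floor (645) lies above the market-clearing price, it is binding.
At P = 645: Qd = 3580 - 4·645 = 1000 and Qs = 3·645 - 480 = 1455.
The quantity actually transacted is the short side, demand: 1000.

1000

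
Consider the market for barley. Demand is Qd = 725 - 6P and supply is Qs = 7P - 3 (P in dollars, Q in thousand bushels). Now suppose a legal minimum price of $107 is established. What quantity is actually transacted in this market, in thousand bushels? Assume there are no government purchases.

Equilibrium: 725 - 6P = 7P - 3, so 728 = 13P and P* = 56, Q* = 389.
Because the floor (107) lies above the market-clearing price, it is binding.
At P = 107: Qd = 725 - 6·107 = 83 and Qs = 7·107 - 3 = 746.
The quantity actually transacted is the short side, demand: 83.

83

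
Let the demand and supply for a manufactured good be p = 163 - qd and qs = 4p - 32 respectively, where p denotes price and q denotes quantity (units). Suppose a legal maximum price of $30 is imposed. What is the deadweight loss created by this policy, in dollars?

810

Rearranging demand gives qd = 163 - p. In a free market, 163 - p = 4p - 32 gives the equilibrium p* = 39, q* = 124.
The ceiling of 30 is below the equilibrium price 39, so it binds.
At p = 30: qd = 163 - 30 = 133 and qs = 4·30 - 32 = 88.
Quantity traded falls to 88. At q = 88 the demand price is 163 - 88 = 75 and the supply price is (32 + 88)/4 = 30.
Deadweight loss = ½ · (75 - 30) · (124 - 88) = ½ · 45 · 36 = 810.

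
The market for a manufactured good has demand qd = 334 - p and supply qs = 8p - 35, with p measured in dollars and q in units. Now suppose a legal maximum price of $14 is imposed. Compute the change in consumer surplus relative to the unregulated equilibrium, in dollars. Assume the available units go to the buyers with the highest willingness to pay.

-21249

Equilibrium: 334 - p = 8p - 35, so 369 = 9p and p* = 41, q* = 293.
Because the ceiling (14) lies below the market-clearing price, it is binding.
At p = 14: qd = 334 - 14 = 320 and qs = 8·14 - 35 = 77.
Consumer surplus without the control is ½ · (334 - 41) · 293 = 42924.5.
With the ceiling, 77 units are sold at 14 (assume they go to the highest-value buyers). The demand price at q = 77 is 257, so CS = ½ · [(334 - 14) + (257 - 14)] · 77 = 21675.5.
Change in consumer surplus = 21675.5 - 42924.5 = -21249.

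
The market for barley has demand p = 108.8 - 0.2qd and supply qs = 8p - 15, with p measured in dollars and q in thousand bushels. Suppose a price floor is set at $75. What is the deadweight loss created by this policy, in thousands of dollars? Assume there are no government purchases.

4160

Rearranging demand gives qd = 544 - 5p. In a free market, 544 - 5p = 8p - 15 gives the equilibrium p* = 43, q* = 329.
Since 75 > 43, the floor is binding.
At p = 75: qd = 544 - 5·75 = 169 and qs = 8·75 - 15 = 585.
Quantity traded falls to 169. At q = 169 the demand price is (544 - 169)/5 = 75 and the supply price is (15 + 169)/8 = 23.
Deadweight loss = ½ · (75 - 23) · (329 - 169) = ½ · 52 · 160 = 4160.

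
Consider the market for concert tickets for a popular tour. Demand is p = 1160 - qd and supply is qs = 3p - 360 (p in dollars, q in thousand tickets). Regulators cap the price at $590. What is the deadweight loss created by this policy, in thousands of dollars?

Rearranging demand gives qd = 1160 - p. Equilibrium: 1160 - p = 3p - 360, so 1520 = 4p and p* = 380, q* = 780.
The ceiling of 590 is above the equilibrium price 380, so it is not binding; the market clears at p* = 380, q* = 780.
Since the control does not bind, no trades are prevented and deadweight loss is zero.

0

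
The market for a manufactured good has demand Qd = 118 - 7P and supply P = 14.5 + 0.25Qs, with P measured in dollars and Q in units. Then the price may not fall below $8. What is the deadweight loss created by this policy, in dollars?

0

Rearranging supply gives Qs = 4P - 58. In a free market, 118 - 7P = 4P - 58 gives the equilibrium P* = 16, Q* = 6.
Since 8 is below P* = 16, the floor does not bind and the free-market outcome prevails.
Since the control does not bind, no trades are prevented and deadweight loss is zero.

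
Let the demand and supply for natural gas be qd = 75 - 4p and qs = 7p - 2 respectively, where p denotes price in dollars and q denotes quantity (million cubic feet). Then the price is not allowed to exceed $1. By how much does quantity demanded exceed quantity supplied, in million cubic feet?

66

Setting quantity demanded equal to quantity supplied, 75 - 4p = 7p - 2, gives p* = 7 and q* = 47.
The ceiling of 1 is below the equilibrium price 7, so it binds.
At p = 1: qd = 75 - 4·1 = 71 and qs = 7·1 - 2 = 5.
Shortage = qd - qs = 71 - 5 = 66.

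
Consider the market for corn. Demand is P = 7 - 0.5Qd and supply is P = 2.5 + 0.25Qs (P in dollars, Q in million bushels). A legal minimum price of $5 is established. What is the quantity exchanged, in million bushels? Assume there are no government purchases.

4

Rearranging demand gives Qd = 14 - 2P; rearranging supply gives Qs = 4P - 10. Equilibrium: 14 - 2P = 4P - 10, so 24 = 6P and P* = 4, Q* = 6.
Because the floor (5) lies above the market-clearing price, it is binding.
At P = 5: Qd = 14 - 2·5 = 4 and Qs = 4·5 - 10 = 10.
The quantity actually transacted is the short side, demand: 4.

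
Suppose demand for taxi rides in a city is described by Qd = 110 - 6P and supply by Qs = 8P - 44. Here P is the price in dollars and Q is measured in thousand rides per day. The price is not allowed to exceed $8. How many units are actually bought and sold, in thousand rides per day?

20

In a free market, 110 - 6P = 8P - 44 gives the equilibrium P* = 11, Q* = 44.
Since 8 < 11, the ceiling is binding.
At P = 8: Qd = 110 - 6·8 = 62 and Qs = 8·8 - 44 = 20.
The quantity actually transacted is the short side, supply: 20.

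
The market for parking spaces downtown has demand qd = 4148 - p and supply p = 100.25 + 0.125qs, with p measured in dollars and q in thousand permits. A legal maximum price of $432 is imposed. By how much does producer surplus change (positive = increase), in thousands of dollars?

Rearranging supply gives qs = 8p - 802. Equilibrium: 4148 - p = 8p - 802, so 4950 = 9p and p* = 550, q* = 3598.
Since 432 < 550, the ceiling is binding.
At p = 432: qd = 4148 - 432 = 3716 and qs = 8·432 - 802 = 2654.
Producer surplus without the control is ½ · (550 - 100.25) · 3598 = 809100.25.
With the ceiling, producers sell 2654 units at 432, so PS = ½ · (432 - 100.25) · 2654 = 440232.25.
Change in producer surplus = 440232.25 - 809100.25 = -368868.

-368868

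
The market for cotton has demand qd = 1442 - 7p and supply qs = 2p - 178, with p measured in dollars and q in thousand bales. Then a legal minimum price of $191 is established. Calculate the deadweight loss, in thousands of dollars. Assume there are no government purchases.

1905.75

Without the control the market clears where 1442 - 7p = 2p - 178, i.e. p* = 180 and q* = 182.
The floor of 191 is above the equilibrium price 180, so it binds.
At p = 191: qd = 1442 - 7·191 = 105 and qs = 2·191 - 178 = 204.
Quantity traded falls to 105. At q = 105 the demand price is (1442 - 105)/7 = 191 and the supply price is (178 + 105)/2 = 141.5.
Deadweight loss = ½ · (191 - 141.5) · (182 - 105) = ½ · 49.5 · 77 = 1905.75.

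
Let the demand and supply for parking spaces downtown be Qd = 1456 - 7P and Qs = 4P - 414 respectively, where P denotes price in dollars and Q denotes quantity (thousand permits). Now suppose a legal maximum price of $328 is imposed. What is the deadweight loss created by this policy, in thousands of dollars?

In a free market, 1456 - 7P = 4P - 414 gives the equilibrium P* = 170, Q* = 266.
The ceiling of 328 is above the equilibrium price 170, so it is not binding; the market clears at P* = 170, Q* = 266.
Since the control does not bind, no trades are prevented and deadweight loss is zero.

0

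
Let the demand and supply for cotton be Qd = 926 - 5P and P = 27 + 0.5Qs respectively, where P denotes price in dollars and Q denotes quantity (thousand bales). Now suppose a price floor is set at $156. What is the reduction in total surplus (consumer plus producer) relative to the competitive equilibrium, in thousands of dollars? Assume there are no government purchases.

Rearranging supply gives Qs = 2P - 54. Without the control the market clears where 926 - 5P = 2P - 54, i.e. P* = 140 and Q* = 226.
Since 156 > 140, the floor is binding.
At P = 156: Qd = 926 - 5·156 = 146 and Qs = 2·156 - 54 = 258.
Quantity traded falls to 146. At Q = 146 the demand price is (926 - 146)/5 = 156 and the supply price is (54 + 146)/2 = 100.
Deadweight loss = ½ · (156 - 100) · (226 - 146) = ½ · 56 · 80 = 2240.

2240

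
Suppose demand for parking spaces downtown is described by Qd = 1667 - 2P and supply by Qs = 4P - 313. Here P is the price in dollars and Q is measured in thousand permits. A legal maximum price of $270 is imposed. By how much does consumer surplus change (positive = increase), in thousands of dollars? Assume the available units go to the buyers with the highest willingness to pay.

31620

Setting quantity demanded equal to quantity supplied, 1667 - 2P = 4P - 313, gives P* = 330 and Q* = 1007.
Since 270 < 330, the ceiling is binding.
At P = 270: Qd = 1667 - 2·270 = 1127 and Qs = 4·270 - 313 = 767.
Consumer surplus without the control is ½ · (833.5 - 330) · 1007 = 253512.25.
With the ceiling, 767 units are sold at 270 (assume they go to the highest-value buyers). The demand price at Q = 767 is 450, so CS = ½ · [(833.5 - 270) + (450 - 270)] · 767 = 285132.25.
Change in consumer surplus = 285132.25 - 253512.25 = 31620.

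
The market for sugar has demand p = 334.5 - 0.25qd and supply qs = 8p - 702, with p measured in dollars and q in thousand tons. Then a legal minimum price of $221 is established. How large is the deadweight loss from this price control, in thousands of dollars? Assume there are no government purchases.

Rearranging demand gives qd = 1338 - 4p. Equilibrium: 1338 - 4p = 8p - 702, so 2040 = 12p and p* = 170, q* = 658.
Because the floor (221) lies above the market-clearing price, it is binding.
At p = 221: qd = 1338 - 4·221 = 454 and qs = 8·221 - 702 = 1066.
Quantity traded falls to 454. At q = 454 the demand price is (1338 - 454)/4 = 221 and the supply price is (702 + 454)/8 = 144.5.
Deadweight loss = ½ · (221 - 144.5) · (658 - 454) = ½ · 76.5 · 204 = 7803.

7803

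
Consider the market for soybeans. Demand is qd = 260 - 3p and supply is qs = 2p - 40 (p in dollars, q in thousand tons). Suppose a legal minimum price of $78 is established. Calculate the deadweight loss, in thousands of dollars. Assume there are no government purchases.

Without the control the market clears where 260 - 3p = 2p - 40, i.e. p* = 60 and q* = 80.
Since 78 > 60, the floor is binding.
At p = 78: qd = 260 - 3·78 = 26 and qs = 2·78 - 40 = 116.
Quantity traded falls to 26. At q = 26 the demand price is (260 - 26)/3 = 78 and the supply price is (40 + 26)/2 = 33.
Deadweight loss = ½ · (78 - 33) · (80 - 26) = ½ · 45 · 54 = 1215.

1215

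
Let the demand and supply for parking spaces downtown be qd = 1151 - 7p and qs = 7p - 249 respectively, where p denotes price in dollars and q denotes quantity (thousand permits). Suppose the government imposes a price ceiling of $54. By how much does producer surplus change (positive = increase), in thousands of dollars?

-13340

Without the control the market clears where 1151 - 7p = 7p - 249, i.e. p* = 100 and q* = 451.
The ceiling of 54 is below the equilibrium price 100, so it binds.
At p = 54: qd = 1151 - 7·54 = 773 and qs = 7·54 - 249 = 129.
Producer surplus without the control is ½ · (100 - 249/7) · 451 = 203401/14.
With the ceiling, producers sell 129 units at 54, so PS = ½ · (54 - 249/7) · 129 = 16641/14.
Change in producer surplus = 16641/14 - 203401/14 = -13340.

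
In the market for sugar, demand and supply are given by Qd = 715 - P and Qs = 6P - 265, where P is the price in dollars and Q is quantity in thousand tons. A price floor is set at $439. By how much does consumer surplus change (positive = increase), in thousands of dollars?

In a free market, 715 - P = 6P - 265 gives the equilibrium P* = 140, Q* = 575.
Because the floor (439) lies above the market-clearing price, it is binding.
At P = 439: Qd = 715 - 439 = 276 and Qs = 6·439 - 265 = 2369.
Consumer surplus without the control is ½ · (715 - 140) · 575 = 165312.5.
With the floor, consumers buy 276 units at 439, so CS = ½ · (715 - 439) · 276 = 38088.
Change in consumer surplus = 38088 - 165312.5 = -127224.5.

-127224.5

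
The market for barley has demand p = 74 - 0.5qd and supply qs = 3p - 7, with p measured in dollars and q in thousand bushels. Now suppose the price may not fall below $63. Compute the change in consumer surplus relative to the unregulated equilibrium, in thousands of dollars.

-1728

Rearranging demand gives qd = 148 - 2p. In a free market, 148 - 2p = 3p - 7 gives the equilibrium p* = 31, q* = 86.
Since 63 > 31, the floor is binding.
At p = 63: qd = 148 - 2·63 = 22 and qs = 3·63 - 7 = 182.
Consumer surplus without the control is ½ · (74 - 31) · 86 = 1849.
With the floor, consumers buy 22 units at 63, so CS = ½ · (74 - 63) · 22 = 121.
Change in consumer surplus = 121 - 1849 = -1728.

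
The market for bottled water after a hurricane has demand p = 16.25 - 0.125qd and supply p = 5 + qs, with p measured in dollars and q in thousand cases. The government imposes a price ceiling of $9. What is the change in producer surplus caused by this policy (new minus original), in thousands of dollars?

Rearranging demand gives qd = 130 - 8p; rearranging supply gives qs = p - 5. In a free market, 130 - 8p = p - 5 gives the equilibrium p* = 15, q* = 10.
Because the ceiling (9) lies below the market-clearing price, it is binding.
At p = 9: qd = 130 - 8·9 = 58 and qs = 9 - 5 = 4.
Producer surplus without the control is ½ · (15 - 5) · 10 = 50.
With the ceiling, producers sell 4 units at 9, so PS = ½ · (9 - 5) · 4 = 8.
Change in producer surplus = 8 - 50 = -42.

-42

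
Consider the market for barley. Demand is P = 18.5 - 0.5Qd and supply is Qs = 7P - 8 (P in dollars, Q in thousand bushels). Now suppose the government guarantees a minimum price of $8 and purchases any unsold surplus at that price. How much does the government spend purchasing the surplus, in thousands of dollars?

216

Rearranging demand gives Qd = 37 - 2P. In a free market, 37 - 2P = 7P - 8 gives the equilibrium P* = 5, Q* = 27.
Because the floor (8) lies above the market-clearing price, it is binding.
At P = 8: Qd = 37 - 2·8 = 21 and Qs = 7·8 - 8 = 48.
Surplus = Qs - Qd = 27.
Government expenditure = surplus × support price = 27 × 8 = 216.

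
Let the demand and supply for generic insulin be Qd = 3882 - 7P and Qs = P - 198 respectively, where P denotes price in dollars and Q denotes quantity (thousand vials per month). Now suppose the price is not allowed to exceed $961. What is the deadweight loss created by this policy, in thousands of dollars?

0

In a free market, 3882 - 7P = P - 198 gives the equilibrium P* = 510, Q* = 312.
The ceiling of 961 is above the equilibrium price 510, so it is not binding; the market clears at P* = 510, Q* = 312.
Since the control does not bind, no trades are prevented and deadweight loss is zero.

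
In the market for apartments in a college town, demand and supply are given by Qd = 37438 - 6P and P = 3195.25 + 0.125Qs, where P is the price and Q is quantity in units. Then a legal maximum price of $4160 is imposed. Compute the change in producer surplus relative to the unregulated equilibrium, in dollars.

Rearranging supply gives Qs = 8P - 25562. Equilibrium: 37438 - 6P = 8P - 25562, so 63000 = 14P and P* = 4500, Q* = 10438.
Since 4160 < 4500, the ceiling is binding.
At P = 4160: Qd = 37438 - 6·4160 = 12478 and Qs = 8·4160 - 25562 = 7718.
Producer surplus without the control is ½ · (4500 - 3195.25) · 10438 = 6809490.25.
With the ceiling, producers sell 7718 units at 4160, so PS = ½ · (4160 - 3195.25) · 7718 = 3722970.25.
Change in producer surplus = 3722970.25 - 6809490.25 = -3086520.

-3086520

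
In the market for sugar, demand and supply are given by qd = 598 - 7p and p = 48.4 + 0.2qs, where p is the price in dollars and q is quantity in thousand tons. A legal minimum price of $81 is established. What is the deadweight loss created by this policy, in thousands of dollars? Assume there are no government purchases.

1016.4

Rearranging supply gives qs = 5p - 242. Setting quantity demanded equal to quantity supplied, 598 - 7p = 5p - 242, gives p* = 70 and q* = 108.
Since 81 > 70, the floor is binding.
At p = 81: qd = 598 - 7·81 = 31 and qs = 5·81 - 242 = 163.
Quantity traded falls to 31. At q = 31 the demand price is (598 - 31)/7 = 81 and the supply price is (242 + 31)/5 = 54.6.
Deadweight loss = ½ · (81 - 54.6) · (108 - 31) = ½ · 26.4 · 77 = 1016.4.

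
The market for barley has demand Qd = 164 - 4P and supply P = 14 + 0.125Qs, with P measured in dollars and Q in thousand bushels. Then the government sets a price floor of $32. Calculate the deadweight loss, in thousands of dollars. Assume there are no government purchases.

Rearranging supply gives Qs = 8P - 112. Equilibrium: 164 - 4P = 8P - 112, so 276 = 12P and P* = 23, Q* = 72.
Because the floor (32) lies above the market-clearing price, it is binding.
At P = 32: Qd = 164 - 4·32 = 36 and Qs = 8·32 - 112 = 144.
Quantity traded falls to 36. At Q = 36 the demand price is (164 - 36)/4 = 32 and the supply price is (112 + 36)/8 = 18.5.
Deadweight loss = ½ · (32 - 18.5) · (72 - 36) = ½ · 13.5 · 36 = 243.

243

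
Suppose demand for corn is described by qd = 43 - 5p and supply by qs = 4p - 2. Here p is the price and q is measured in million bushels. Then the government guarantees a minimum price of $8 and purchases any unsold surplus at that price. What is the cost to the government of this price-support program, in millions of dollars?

Equilibrium: 43 - 5p = 4p - 2, so 45 = 9p and p* = 5, q* = 18.
Because the floor (8) lies above the market-clearing price, it is binding.
At p = 8: qd = 43 - 5·8 = 3 and qs = 4·8 - 2 = 30.
Surplus = qs - qd = 27.
Government expenditure = surplus × support price = 27 × 8 = 216.

216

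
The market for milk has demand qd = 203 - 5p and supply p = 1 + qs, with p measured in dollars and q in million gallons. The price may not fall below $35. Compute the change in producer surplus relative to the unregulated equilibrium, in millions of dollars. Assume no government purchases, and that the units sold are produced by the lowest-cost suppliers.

15.5

Rearranging supply gives qs = p - 1. Equilibrium: 203 - 5p = p - 1, so 204 = 6p and p* = 34, q* = 33.
Because the floor (35) lies above the market-clearing price, it is binding.
At p = 35: qd = 203 - 5·35 = 28 and qs = 35 - 1 = 34.
Producer surplus without the control is ½ · (34 - 1) · 33 = 544.5.
With the floor, 28 units are sold at 35. The supply price at q = 28 is 29, so PS = ½ · [(35 - 1) + (35 - 29)] · 28 = 560.
Change in producer surplus = 560 - 544.5 = 15.5.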